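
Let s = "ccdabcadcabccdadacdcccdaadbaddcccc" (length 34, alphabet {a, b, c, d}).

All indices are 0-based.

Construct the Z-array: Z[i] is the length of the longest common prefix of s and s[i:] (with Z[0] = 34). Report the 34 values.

Z[0]=34
i=1: fresh scan; Z[1]=1 grow→box=[1,2)
i=2: fresh scan; Z[2]=0
i=3: fresh scan; Z[3]=0
i=4: fresh scan; Z[4]=0
i=5: fresh scan; Z[5]=1 grow→box=[5,6)
i=6: fresh scan; Z[6]=0
i=7: fresh scan; Z[7]=0
i=8: fresh scan; Z[8]=1 grow→box=[8,9)
i=9: fresh scan; Z[9]=0
i=10: fresh scan; Z[10]=0
i=11: fresh scan; Z[11]=4 grow→box=[11,15)
i=12: min(r-i=3, Z[1]=1)=1; Z[12]=1
i=13: min(r-i=2, Z[2]=0)=0; Z[13]=0
i=14: min(r-i=1, Z[3]=0)=0; Z[14]=0
i=15: fresh scan; Z[15]=0
i=16: fresh scan; Z[16]=0
i=17: fresh scan; Z[17]=1 grow→box=[17,18)
i=18: fresh scan; Z[18]=0
i=19: fresh scan; Z[19]=2 grow→box=[19,21)
i=20: min(r-i=1, Z[1]=1)=1; Z[20]=4 grow→box=[20,24)
i=21: min(r-i=3, Z[1]=1)=1; Z[21]=1
i=22: min(r-i=2, Z[2]=0)=0; Z[22]=0
i=23: min(r-i=1, Z[3]=0)=0; Z[23]=0
i=24: fresh scan; Z[24]=0
i=25: fresh scan; Z[25]=0
i=26: fresh scan; Z[26]=0
i=27: fresh scan; Z[27]=0
i=28: fresh scan; Z[28]=0
i=29: fresh scan; Z[29]=0
i=30: fresh scan; Z[30]=2 grow→box=[30,32)
i=31: min(r-i=1, Z[1]=1)=1; Z[31]=2 grow→box=[31,33)
i=32: min(r-i=1, Z[1]=1)=1; Z[32]=2 grow→box=[32,34)
i=33: min(r-i=1, Z[1]=1)=1; Z[33]=1

[34, 1, 0, 0, 0, 1, 0, 0, 1, 0, 0, 4, 1, 0, 0, 0, 0, 1, 0, 2, 4, 1, 0, 0, 0, 0, 0, 0, 0, 0, 2, 2, 2, 1]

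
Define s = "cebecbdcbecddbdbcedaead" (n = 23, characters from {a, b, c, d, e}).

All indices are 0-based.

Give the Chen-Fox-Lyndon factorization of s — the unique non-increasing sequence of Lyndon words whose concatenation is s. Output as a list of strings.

["ce", "bec", "bdcbecdd", "bd", "bced", "ae", "ad"]

emit factor 1: 'ce' (i=0, period=2)
emit factor 2: 'bec' (i=2, period=3)
emit factor 3: 'bdcbecdd' (i=5, period=8)
emit factor 4: 'bd' (i=13, period=2)
emit factor 5: 'bced' (i=15, period=4)
emit factor 6: 'ae' (i=19, period=2)
emit factor 7: 'ad' (i=21, period=2)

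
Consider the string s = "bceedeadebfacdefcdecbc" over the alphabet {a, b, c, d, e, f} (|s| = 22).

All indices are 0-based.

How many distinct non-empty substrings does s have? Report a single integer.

rank | idx | suffix
   0 |  11 | acdefcdecbc
   1 |   6 | adebfacdefcdecbc
   2 |  20 | bc
   3 |   0 | bceedeadebfacdefcdecbc
   4 |   9 | bfacdefcdecbc
   5 |  21 | c
   6 |  19 | cbc
   7 |  16 | cdecbc
   8 |  12 | cdefcdecbc
   9 |   1 | ceedeadebfacdefcdecbc
  10 |   4 | deadebfacdefcdecbc
  11 |   7 | debfacdefcdecbc
  12 |  17 | decbc
  13 |  13 | defcdecbc
  14 |   5 | eadebfacdefcdecbc
  15 |   8 | ebfacdefcdecbc
  16 |  18 | ecbc
  17 |   3 | edeadebfacdefcdecbc
  18 |   2 | eedeadebfacdefcdecbc
  19 |  14 | efcdecbc
  20 |  10 | facdefcdecbc
  21 |  15 | fcdecbc

SA = [11, 6, 20, 0, 9, 21, 19, 16, 12, 1, 4, 7, 17, 13, 5, 8, 18, 3, 2, 14, 10, 15]
[i] adj suffixes → lcp
  [1] 11/6 → 1 ('a')
  [2] 6/20 → 0 ('')
  [3] 20/0 → 2 ('bc')
  [4] 0/9 → 1 ('b')
  [5] 9/21 → 0 ('')
  [6] 21/19 → 1 ('c')
  [7] 19/16 → 1 ('c')
  [8] 16/12 → 3 ('cde')
  [9] 12/1 → 1 ('c')
  [10] 1/4 → 0 ('')
  [11] 4/7 → 2 ('de')
  [12] 7/17 → 2 ('de')
  [13] 17/13 → 2 ('de')
  [14] 13/5 → 0 ('')
  [15] 5/8 → 1 ('e')
  [16] 8/18 → 1 ('e')
  [17] 18/3 → 1 ('e')
  [18] 3/2 → 1 ('e')
  [19] 2/14 → 1 ('e')
  [20] 14/10 → 0 ('')
  [21] 10/15 → 1 ('f')

n(n+1)/2 = 22·23/2 = 253
Σ LCP = 0 + 1 + 0 + 2 + 1 + 0 + 1 + 1 + 3 + 1 + 0 + 2 + 2 + 2 + 0 + 1 + 1 + 1 + 1 + 1 + 0 + 1 = 22
distinct = 253 − 22 = 231

231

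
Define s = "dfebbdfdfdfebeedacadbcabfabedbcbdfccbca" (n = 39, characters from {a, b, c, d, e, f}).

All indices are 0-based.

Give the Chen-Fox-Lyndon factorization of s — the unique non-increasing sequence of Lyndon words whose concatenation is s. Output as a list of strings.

["dfe", "bbdfdfdfebeed", "acadbc", "abf", "abedbcbdfccbc", "a"]

emit factor 1: 'dfe' (i=0, period=3)
emit factor 2: 'bbdfdfdfebeed' (i=3, period=13)
emit factor 3: 'acadbc' (i=16, period=6)
emit factor 4: 'abf' (i=22, period=3)
emit factor 5: 'abedbcbdfccbc' (i=25, period=13)
emit factor 6: 'a' (i=38, period=1)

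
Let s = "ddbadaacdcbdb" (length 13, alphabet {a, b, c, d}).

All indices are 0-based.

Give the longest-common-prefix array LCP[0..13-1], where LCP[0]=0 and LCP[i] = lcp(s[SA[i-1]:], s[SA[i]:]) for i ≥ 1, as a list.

[0, 1, 1, 0, 1, 1, 0, 1, 0, 1, 2, 1, 1]

sorted suffixes:
  #0 SA[0]=5  'aacdcbdb'
  #1 SA[1]=6  'acdcbdb'
  #2 SA[2]=3  'adaacdcbdb'
  #3 SA[3]=12  'b'
  #4 SA[4]=2  'badaacdcbdb'
  #5 SA[5]=10  'bdb'
  #6 SA[6]=9  'cbdb'
  #7 SA[7]=7  'cdcbdb'
  #8 SA[8]=4  'daacdcbdb'
  #9 SA[9]=11  'db'
  #10 SA[10]=1  'dbadaacdcbdb'
  #11 SA[11]=8  'dcbdb'
  #12 SA[12]=0  'ddbadaacdcbdb'

SA = [5, 6, 3, 12, 2, 10, 9, 7, 4, 11, 1, 8, 0]
i: (SA[i-1],SA[i]) lcp shared
  1: (5,6) 1 'a'
  2: (6,3) 1 'a'
  3: (3,12) 0 ''
  4: (12,2) 1 'b'
  5: (2,10) 1 'b'
  6: (10,9) 0 ''
  7: (9,7) 1 'c'
  8: (7,4) 0 ''
  9: (4,11) 1 'd'
  10: (11,1) 2 'db'
  11: (1,8) 1 'd'
  12: (8,0) 1 'd'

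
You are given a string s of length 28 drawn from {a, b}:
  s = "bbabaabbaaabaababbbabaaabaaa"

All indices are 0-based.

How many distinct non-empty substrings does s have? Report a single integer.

317

sorted suffixes:
  #0 SA[0]=27  'a'
  #1 SA[1]=26  'aa'
  #2 SA[2]=25  'aaa'
  #3 SA[3]=21  'aaabaaa'
  #4 SA[4]=8  'aaabaababbbabaaabaaa'
  #5 SA[5]=22  'aabaaa'
  #6 SA[6]=9  'aabaababbbabaaabaaa'
  #7 SA[7]=12  'aababbbabaaabaaa'
  #8 SA[8]=4  'aabbaaabaababbbabaaabaaa'
  #9 SA[9]=23  'abaaa'
  #10 SA[10]=19  'abaaabaaa'
  #11 SA[11]=10  'abaababbbabaaabaaa'
  #12 SA[12]=2  'abaabbaaabaababbbabaaabaaa'
  #13 SA[13]=13  'ababbbabaaabaaa'
  #14 SA[14]=5  'abbaaabaababbbabaaabaaa'
  #15 SA[15]=15  'abbbabaaabaaa'
  #16 SA[16]=24  'baaa'
  #17 SA[17]=20  'baaabaaa'
  #18 SA[18]=7  'baaabaababbbabaaabaaa'
  #19 SA[19]=11  'baababbbabaaabaaa'
  #20 SA[20]=3  'baabbaaabaababbbabaaabaaa'
  #21 SA[21]=18  'babaaabaaa'
  #22 SA[22]=1  'babaabbaaabaababbbabaaabaaa'
  #23 SA[23]=14  'babbbabaaabaaa'
  #24 SA[24]=6  'bbaaabaababbbabaaabaaa'
  #25 SA[25]=17  'bbabaaabaaa'
  #26 SA[26]=0  'bbabaabbaaabaababbbabaaabaaa'
  #27 SA[27]=16  'bbbabaaabaaa'

SA = [27, 26, 25, 21, 8, 22, 9, 12, 4, 23, 19, 10, 2, 13, 5, 15, 24, 20, 7, 11, 3, 18, 1, 14, 6, 17, 0, 16]
[i] adj suffixes → lcp
  [1] 27/26 → 1 ('a')
  [2] 26/25 → 2 ('aa')
  [3] 25/21 → 3 ('aaa')
  [4] 21/8 → 6 ('aaabaa')
  [5] 8/22 → 2 ('aa')
  [6] 22/9 → 5 ('aabaa')
  [7] 9/12 → 4 ('aaba')
  [8] 12/4 → 3 ('aab')
  [9] 4/23 → 1 ('a')
  [10] 23/19 → 5 ('abaaa')
  [11] 19/10 → 4 ('abaa')
  [12] 10/2 → 5 ('abaab')
  [13] 2/13 → 3 ('aba')
  [14] 13/5 → 2 ('ab')
  [15] 5/15 → 3 ('abb')
  [16] 15/24 → 0 ('')
  [17] 24/20 → 4 ('baaa')
  [18] 20/7 → 7 ('baaabaa')
  [19] 7/11 → 3 ('baa')
  [20] 11/3 → 4 ('baab')
  [21] 3/18 → 2 ('ba')
  [22] 18/1 → 5 ('babaa')
  [23] 1/14 → 3 ('bab')
  [24] 14/6 → 1 ('b')
  [25] 6/17 → 3 ('bba')
  [26] 17/0 → 6 ('bbabaa')
  [27] 0/16 → 2 ('bb')

n(n+1)/2 = 28·29/2 = 406
Σ LCP = 0 + 1 + 2 + 3 + 6 + 2 + 5 + 4 + 3 + 1 + 5 + 4 + 5 + 3 + 2 + 3 + 0 + 4 + 7 + 3 + 4 + 2 + 5 + 3 + 1 + 3 + 6 + 2 = 89
distinct = 406 − 89 = 317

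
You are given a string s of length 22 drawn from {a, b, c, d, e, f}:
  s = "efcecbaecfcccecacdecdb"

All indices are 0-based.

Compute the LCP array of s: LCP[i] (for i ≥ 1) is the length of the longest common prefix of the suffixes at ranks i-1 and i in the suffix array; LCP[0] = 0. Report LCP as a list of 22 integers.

[0, 1, 0, 1, 0, 1, 1, 2, 1, 2, 1, 3, 1, 0, 1, 0, 2, 2, 2, 1, 0, 2]

rank→(start, suffix):
  0 → (15, 'acdecdb')
  1 → (6, 'aecfcccecacdecdb')
  2 → (21, 'b')
  3 → (5, 'baecfcccecacdecdb')
  4 → (14, 'cacdecdb')
  5 → (4, 'cbaecfcccecacdecdb')
  6 → (10, 'cccecacdecdb')
  7 → (11, 'ccecacdecdb')
  8 → (19, 'cdb')
  9 → (16, 'cdecdb')
  10 → (12, 'cecacdecdb')
  11 → (2, 'cecbaecfcccecacdecdb')
  12 → (8, 'cfcccecacdecdb')
  13 → (20, 'db')
  14 → (17, 'decdb')
  15 → (13, 'ecacdecdb')
  16 → (3, 'ecbaecfcccecacdecdb')
  17 → (18, 'ecdb')
  18 → (7, 'ecfcccecacdecdb')
  19 → (0, 'efcecbaecfcccecacdecdb')
  20 → (9, 'fcccecacdecdb')
  21 → (1, 'fcecbaecfcccecacdecdb')

SA = [15, 6, 21, 5, 14, 4, 10, 11, 19, 16, 12, 2, 8, 20, 17, 13, 3, 18, 7, 0, 9, 1]
[i] adj suffixes → lcp
  [1] 15/6 → 1 ('a')
  [2] 6/21 → 0 ('')
  [3] 21/5 → 1 ('b')
  [4] 5/14 → 0 ('')
  [5] 14/4 → 1 ('c')
  [6] 4/10 → 1 ('c')
  [7] 10/11 → 2 ('cc')
  [8] 11/19 → 1 ('c')
  [9] 19/16 → 2 ('cd')
  [10] 16/12 → 1 ('c')
  [11] 12/2 → 3 ('cec')
  [12] 2/8 → 1 ('c')
  [13] 8/20 → 0 ('')
  [14] 20/17 → 1 ('d')
  [15] 17/13 → 0 ('')
  [16] 13/3 → 2 ('ec')
  [17] 3/18 → 2 ('ec')
  [18] 18/7 → 2 ('ec')
  [19] 7/0 → 1 ('e')
  [20] 0/9 → 0 ('')
  [21] 9/1 → 2 ('fc')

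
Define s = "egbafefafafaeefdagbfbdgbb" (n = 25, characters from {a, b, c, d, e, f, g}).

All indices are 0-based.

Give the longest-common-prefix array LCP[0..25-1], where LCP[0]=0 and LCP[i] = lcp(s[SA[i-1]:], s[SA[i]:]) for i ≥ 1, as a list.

rank | idx | suffix
   0 |  11 | aeefdagbfbdgbb
   1 |   9 | afaeefdagbfbdgbb
   2 |   7 | afafaeefdagbfbdgbb
   3 |   3 | afefafafaeefdagbfbdgbb
   4 |  16 | agbfbdgbb
   5 |  24 | b
   6 |   2 | bafefafafaeefdagbfbdgbb
   7 |  23 | bb
   8 |  20 | bdgbb
   9 |  18 | bfbdgbb
  10 |  15 | dagbfbdgbb
  11 |  21 | dgbb
  12 |  12 | eefdagbfbdgbb
  13 |   5 | efafafaeefdagbfbdgbb
  14 |  13 | efdagbfbdgbb
  15 |   0 | egbafefafafaeefdagbfbdgbb
  16 |  10 | faeefdagbfbdgbb
  17 |   8 | fafaeefdagbfbdgbb
  18 |   6 | fafafaeefdagbfbdgbb
  19 |  19 | fbdgbb
  20 |  14 | fdagbfbdgbb
  21 |   4 | fefafafaeefdagbfbdgbb
  22 |   1 | gbafefafafaeefdagbfbdgbb
  23 |  22 | gbb
  24 |  17 | gbfbdgbb

SA = [11, 9, 7, 3, 16, 24, 2, 23, 20, 18, 15, 21, 12, 5, 13, 0, 10, 8, 6, 19, 14, 4, 1, 22, 17]
[i] adj suffixes → lcp
  [1] 11/9 → 1 ('a')
  [2] 9/7 → 3 ('afa')
  [3] 7/3 → 2 ('af')
  [4] 3/16 → 1 ('a')
  [5] 16/24 → 0 ('')
  [6] 24/2 → 1 ('b')
  [7] 2/23 → 1 ('b')
  [8] 23/20 → 1 ('b')
  [9] 20/18 → 1 ('b')
  [10] 18/15 → 0 ('')
  [11] 15/21 → 1 ('d')
  [12] 21/12 → 0 ('')
  [13] 12/5 → 1 ('e')
  [14] 5/13 → 2 ('ef')
  [15] 13/0 → 1 ('e')
  [16] 0/10 → 0 ('')
  [17] 10/8 → 2 ('fa')
  [18] 8/6 → 4 ('fafa')
  [19] 6/19 → 1 ('f')
  [20] 19/14 → 1 ('f')
  [21] 14/4 → 1 ('f')
  [22] 4/1 → 0 ('')
  [23] 1/22 → 2 ('gb')
  [24] 22/17 → 2 ('gb')

[0, 1, 3, 2, 1, 0, 1, 1, 1, 1, 0, 1, 0, 1, 2, 1, 0, 2, 4, 1, 1, 1, 0, 2, 2]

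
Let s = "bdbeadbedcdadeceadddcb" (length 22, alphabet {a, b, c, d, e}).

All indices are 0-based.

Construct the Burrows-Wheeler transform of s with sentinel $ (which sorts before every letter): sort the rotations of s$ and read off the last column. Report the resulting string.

beedc$ddddecbadedaabcdb

rank  rotation                 last
    0  $bdbeadbedcdadeceadddcb  b
    1  adbedcdadeceadddcb$bdbe  e
    2  adddcb$bdbeadbedcdadece  e
    3  adeceadddcb$bdbeadbedcd  d
    4  b$bdbeadbedcdadeceadddc  c
    5  bdbeadbedcdadeceadddcb$  $
    6  beadbedcdadeceadddcb$bd  d
    7  bedcdadeceadddcb$bdbead  d
    8  cb$bdbeadbedcdadeceaddd  d
    9  cdadeceadddcb$bdbeadbed  d
   10  ceadddcb$bdbeadbedcdade  e
   11  dadeceadddcb$bdbeadbedc  c
   12  dbeadbedcdadeceadddcb$b  b
   13  dbedcdadeceadddcb$bdbea  a
   14  dcb$bdbeadbedcdadeceadd  d
   15  dcdadeceadddcb$bdbeadbe  e
   16  ddcb$bdbeadbedcdadecead  d
   17  dddcb$bdbeadbedcdadecea  a
   18  deceadddcb$bdbeadbedcda  a
   19  eadbedcdadeceadddcb$bdb  b
   20  eadddcb$bdbeadbedcdadec  c
   21  eceadddcb$bdbeadbedcdad  d
   22  edcdadeceadddcb$bdbeadb  b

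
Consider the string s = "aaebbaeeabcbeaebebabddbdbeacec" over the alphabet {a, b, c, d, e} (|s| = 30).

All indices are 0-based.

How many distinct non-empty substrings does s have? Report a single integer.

rank→(start, suffix):
  0 → (0, 'aaebbaeeabcbeaebebabddbdbeacec')
  1 → (8, 'abcbeaebebabddbdbeacec')
  2 → (18, 'abddbdbeacec')
  3 → (26, 'acec')
  4 → (1, 'aebbaeeabcbeaebebabddbdbeacec')
  5 → (13, 'aebebabddbdbeacec')
  6 → (5, 'aeeabcbeaebebabddbdbeacec')
  7 → (17, 'babddbdbeacec')
  8 → (4, 'baeeabcbeaebebabddbdbeacec')
  9 → (3, 'bbaeeabcbeaebebabddbdbeacec')
  10 → (9, 'bcbeaebebabddbdbeacec')
  11 → (22, 'bdbeacec')
  12 → (19, 'bddbdbeacec')
  13 → (24, 'beacec')
  14 → (11, 'beaebebabddbdbeacec')
  15 → (15, 'bebabddbdbeacec')
  16 → (29, 'c')
  17 → (10, 'cbeaebebabddbdbeacec')
  18 → (27, 'cec')
  19 → (21, 'dbdbeacec')
  20 → (23, 'dbeacec')
  21 → (20, 'ddbdbeacec')
  22 → (7, 'eabcbeaebebabddbdbeacec')
  23 → (25, 'eacec')
  24 → (12, 'eaebebabddbdbeacec')
  25 → (16, 'ebabddbdbeacec')
  26 → (2, 'ebbaeeabcbeaebebabddbdbeacec')
  27 → (14, 'ebebabddbdbeacec')
  28 → (28, 'ec')
  29 → (6, 'eeabcbeaebebabddbdbeacec')

SA = [0, 8, 18, 26, 1, 13, 5, 17, 4, 3, 9, 22, 19, 24, 11, 15, 29, 10, 27, 21, 23, 20, 7, 25, 12, 16, 2, 14, 28, 6]
rank  pair      lcp
   1  s[0:],s[8:]  1  'a'
   2  s[8:],s[18:]  2  'ab'
   3  s[18:],s[26:]  1  'a'
   4  s[26:],s[1:]  1  'a'
   5  s[1:],s[13:]  3  'aeb'
   6  s[13:],s[5:]  2  'ae'
   7  s[5:],s[17:]  0  ''
   8  s[17:],s[4:]  2  'ba'
   9  s[4:],s[3:]  1  'b'
  10  s[3:],s[9:]  1  'b'
  11  s[9:],s[22:]  1  'b'
  12  s[22:],s[19:]  2  'bd'
  13  s[19:],s[24:]  1  'b'
  14  s[24:],s[11:]  3  'bea'
  15  s[11:],s[15:]  2  'be'
  16  s[15:],s[29:]  0  ''
  17  s[29:],s[10:]  1  'c'
  18  s[10:],s[27:]  1  'c'
  19  s[27:],s[21:]  0  ''
  20  s[21:],s[23:]  2  'db'
  21  s[23:],s[20:]  1  'd'
  22  s[20:],s[7:]  0  ''
  23  s[7:],s[25:]  2  'ea'
  24  s[25:],s[12:]  2  'ea'
  25  s[12:],s[16:]  1  'e'
  26  s[16:],s[2:]  2  'eb'
  27  s[2:],s[14:]  2  'eb'
  28  s[14:],s[28:]  1  'e'
  29  s[28:],s[6:]  1  'e'

n(n+1)/2 = 30·31/2 = 465
Σ LCP = 0 + 1 + 2 + 1 + 1 + 3 + 2 + 0 + 2 + 1 + 1 + 1 + 2 + 1 + 3 + 2 + 0 + 1 + 1 + 0 + 2 + 1 + 0 + 2 + 2 + 1 + 2 + 2 + 1 + 1 = 39
distinct = 465 − 39 = 426

426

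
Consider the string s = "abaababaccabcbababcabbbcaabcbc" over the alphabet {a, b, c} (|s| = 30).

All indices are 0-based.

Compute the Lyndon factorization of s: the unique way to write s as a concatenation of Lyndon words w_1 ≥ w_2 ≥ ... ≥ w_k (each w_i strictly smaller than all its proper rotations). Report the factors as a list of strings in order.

["ab", "aababaccabcbababcabbbcaabcbc"]

emit factor 1: 'ab' (i=0, period=2)
emit factor 2: 'aababaccabcbababcabbbcaabcbc' (i=2, period=28)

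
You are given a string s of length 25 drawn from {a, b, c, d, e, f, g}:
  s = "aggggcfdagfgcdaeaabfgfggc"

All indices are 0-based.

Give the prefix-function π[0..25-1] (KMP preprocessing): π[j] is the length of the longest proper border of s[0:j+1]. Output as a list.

[0, 0, 0, 0, 0, 0, 0, 0, 1, 2, 0, 0, 0, 0, 1, 0, 1, 1, 0, 0, 0, 0, 0, 0, 0]

π[0] = 0
j=1 s[j]='g': π[1]=0 (border '')
j=2 s[j]='g': π[2]=0 (border '')
j=3 s[j]='g': π[3]=0 (border '')
j=4 s[j]='g': π[4]=0 (border '')
j=5 s[j]='c': π[5]=0 (border '')
j=6 s[j]='f': π[6]=0 (border '')
j=7 s[j]='d': π[7]=0 (border '')
j=8 s[j]='a': π[8]=1 (border 'a')
j=9 s[j]='g': π[9]=2 (border 'ag')
j=10 s[j]='f': k: 2→0; π[10]=0 (border '')
j=11 s[j]='g': π[11]=0 (border '')
j=12 s[j]='c': π[12]=0 (border '')
j=13 s[j]='d': π[13]=0 (border '')
j=14 s[j]='a': π[14]=1 (border 'a')
j=15 s[j]='e': k: 1→0; π[15]=0 (border '')
j=16 s[j]='a': π[16]=1 (border 'a')
j=17 s[j]='a': k: 1→0; π[17]=1 (border 'a')
j=18 s[j]='b': k: 1→0; π[18]=0 (border '')
j=19 s[j]='f': π[19]=0 (border '')
j=20 s[j]='g': π[20]=0 (border '')
j=21 s[j]='f': π[21]=0 (border '')
j=22 s[j]='g': π[22]=0 (border '')
j=23 s[j]='g': π[23]=0 (border '')
j=24 s[j]='c': π[24]=0 (border '')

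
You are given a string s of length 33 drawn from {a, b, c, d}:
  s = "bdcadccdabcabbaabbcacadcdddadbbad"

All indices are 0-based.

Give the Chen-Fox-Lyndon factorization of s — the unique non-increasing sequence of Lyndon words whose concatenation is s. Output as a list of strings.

["bdc", "adccd", "abc", "abb", "aabbcacadcdddadbbad"]

emit factor 1: 'bdc' (i=0, period=3)
emit factor 2: 'adccd' (i=3, period=5)
emit factor 3: 'abc' (i=8, period=3)
emit factor 4: 'abb' (i=11, period=3)
emit factor 5: 'aabbcacadcdddadbbad' (i=14, period=19)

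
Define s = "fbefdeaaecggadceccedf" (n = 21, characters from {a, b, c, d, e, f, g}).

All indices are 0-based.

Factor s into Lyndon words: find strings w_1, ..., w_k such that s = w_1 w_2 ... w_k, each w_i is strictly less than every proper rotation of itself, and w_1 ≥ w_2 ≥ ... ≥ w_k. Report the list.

emit factor 1: 'f' (i=0, period=1)
emit factor 2: 'befde' (i=1, period=5)
emit factor 3: 'aaecggadceccedf' (i=6, period=15)

["f", "befde", "aaecggadceccedf"]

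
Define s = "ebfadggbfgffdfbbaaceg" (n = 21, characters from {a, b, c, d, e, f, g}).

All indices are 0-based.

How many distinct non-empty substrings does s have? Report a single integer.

rank→(start, suffix):
  0 → (16, 'aaceg')
  1 → (17, 'aceg')
  2 → (3, 'adggbfgffdfbbaaceg')
  3 → (15, 'baaceg')
  4 → (14, 'bbaaceg')
  5 → (1, 'bfadggbfgffdfbbaaceg')
  6 → (7, 'bfgffdfbbaaceg')
  7 → (18, 'ceg')
  8 → (12, 'dfbbaaceg')
  9 → (4, 'dggbfgffdfbbaaceg')
  10 → (0, 'ebfadggbfgffdfbbaaceg')
  11 → (19, 'eg')
  12 → (2, 'fadggbfgffdfbbaaceg')
  13 → (13, 'fbbaaceg')
  14 → (11, 'fdfbbaaceg')
  15 → (10, 'ffdfbbaaceg')
  16 → (8, 'fgffdfbbaaceg')
  17 → (20, 'g')
  18 → (6, 'gbfgffdfbbaaceg')
  19 → (9, 'gffdfbbaaceg')
  20 → (5, 'ggbfgffdfbbaaceg')

SA = [16, 17, 3, 15, 14, 1, 7, 18, 12, 4, 0, 19, 2, 13, 11, 10, 8, 20, 6, 9, 5]
[i] adj suffixes → lcp
  [1] 16/17 → 1 ('a')
  [2] 17/3 → 1 ('a')
  [3] 3/15 → 0 ('')
  [4] 15/14 → 1 ('b')
  [5] 14/1 → 1 ('b')
  [6] 1/7 → 2 ('bf')
  [7] 7/18 → 0 ('')
  [8] 18/12 → 0 ('')
  [9] 12/4 → 1 ('d')
  [10] 4/0 → 0 ('')
  [11] 0/19 → 1 ('e')
  [12] 19/2 → 0 ('')
  [13] 2/13 → 1 ('f')
  [14] 13/11 → 1 ('f')
  [15] 11/10 → 1 ('f')
  [16] 10/8 → 1 ('f')
  [17] 8/20 → 0 ('')
  [18] 20/6 → 1 ('g')
  [19] 6/9 → 1 ('g')
  [20] 9/5 → 1 ('g')

n(n+1)/2 = 21·22/2 = 231
Σ LCP = 0 + 1 + 1 + 0 + 1 + 1 + 2 + 0 + 0 + 1 + 0 + 1 + 0 + 1 + 1 + 1 + 1 + 0 + 1 + 1 + 1 = 15
distinct = 231 − 15 = 216

216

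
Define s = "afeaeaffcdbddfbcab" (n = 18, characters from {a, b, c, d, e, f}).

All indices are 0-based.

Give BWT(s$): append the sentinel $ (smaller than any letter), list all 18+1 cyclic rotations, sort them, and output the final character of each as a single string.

bce$eafdbfcbdfadfaa

rank  rotation             last
    0  $afeaeaffcdbddfbcab  b
    1  ab$afeaeaffcdbddfbc  c
    2  aeaffcdbddfbcab$afe  e
    3  afeaeaffcdbddfbcab$  $
    4  affcdbddfbcab$afeae  e
    5  b$afeaeaffcdbddfbca  a
    6  bcab$afeaeaffcdbddf  f
    7  bddfbcab$afeaeaffcd  d
    8  cab$afeaeaffcdbddfb  b
    9  cdbddfbcab$afeaeaff  f
   10  dbddfbcab$afeaeaffc  c
   11  ddfbcab$afeaeaffcdb  b
   12  dfbcab$afeaeaffcdbd  d
   13  eaeaffcdbddfbcab$af  f
   14  eaffcdbddfbcab$afea  a
   15  fbcab$afeaeaffcdbdd  d
   16  fcdbddfbcab$afeaeaf  f
   17  feaeaffcdbddfbcab$a  a
   18  ffcdbddfbcab$afeaea  a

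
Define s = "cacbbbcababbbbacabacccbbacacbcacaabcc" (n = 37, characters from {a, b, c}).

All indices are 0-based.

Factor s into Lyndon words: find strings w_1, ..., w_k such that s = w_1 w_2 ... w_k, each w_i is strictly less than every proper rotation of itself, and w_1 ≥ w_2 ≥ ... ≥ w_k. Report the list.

["c", "acbbbc", "ababbbbacabacccbbacacbcac", "aabcc"]

emit factor 1: 'c' (i=0, period=1)
emit factor 2: 'acbbbc' (i=1, period=6)
emit factor 3: 'ababbbbacabacccbbacacbcac' (i=7, period=25)
emit factor 4: 'aabcc' (i=32, period=5)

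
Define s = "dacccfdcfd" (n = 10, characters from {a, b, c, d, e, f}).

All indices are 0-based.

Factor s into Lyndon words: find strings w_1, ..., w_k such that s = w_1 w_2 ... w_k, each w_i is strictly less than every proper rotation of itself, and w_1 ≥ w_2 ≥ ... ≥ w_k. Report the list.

emit factor 1: 'd' (i=0, period=1)
emit factor 2: 'acccfdcfd' (i=1, period=9)

["d", "acccfdcfd"]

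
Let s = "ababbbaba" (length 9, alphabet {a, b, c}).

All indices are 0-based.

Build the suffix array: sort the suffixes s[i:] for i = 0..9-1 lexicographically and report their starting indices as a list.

sorted suffixes:
  #0 SA[0]=8  'a'
  #1 SA[1]=6  'aba'
  #2 SA[2]=0  'ababbbaba'
  #3 SA[3]=2  'abbbaba'
  #4 SA[4]=7  'ba'
  #5 SA[5]=5  'baba'
  #6 SA[6]=1  'babbbaba'
  #7 SA[7]=4  'bbaba'
  #8 SA[8]=3  'bbbaba'

[8, 6, 0, 2, 7, 5, 1, 4, 3]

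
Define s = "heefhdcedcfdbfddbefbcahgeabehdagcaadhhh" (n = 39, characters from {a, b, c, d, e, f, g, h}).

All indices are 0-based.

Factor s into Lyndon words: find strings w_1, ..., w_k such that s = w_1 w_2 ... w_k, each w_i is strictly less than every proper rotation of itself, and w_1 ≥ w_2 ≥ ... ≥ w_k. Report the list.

emit factor 1: 'h' (i=0, period=1)
emit factor 2: 'eefh' (i=1, period=4)
emit factor 3: 'd' (i=5, period=1)
emit factor 4: 'cedcfd' (i=6, period=6)
emit factor 5: 'bfdd' (i=12, period=4)
emit factor 6: 'bef' (i=16, period=3)
emit factor 7: 'bc' (i=19, period=2)
emit factor 8: 'ahge' (i=21, period=4)
emit factor 9: 'abehdagc' (i=25, period=8)
emit factor 10: 'aadhhh' (i=33, period=6)

["h", "eefh", "d", "cedcfd", "bfdd", "bef", "bc", "ahge", "abehdagc", "aadhhh"]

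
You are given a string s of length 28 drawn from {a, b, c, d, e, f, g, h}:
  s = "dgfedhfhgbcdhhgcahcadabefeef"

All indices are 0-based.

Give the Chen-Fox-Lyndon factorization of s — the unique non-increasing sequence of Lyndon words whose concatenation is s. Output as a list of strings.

["dgfedhfhg", "bcdhhgc", "ahc", "ad", "abefeef"]

emit factor 1: 'dgfedhfhg' (i=0, period=9)
emit factor 2: 'bcdhhgc' (i=9, period=7)
emit factor 3: 'ahc' (i=16, period=3)
emit factor 4: 'ad' (i=19, period=2)
emit factor 5: 'abefeef' (i=21, period=7)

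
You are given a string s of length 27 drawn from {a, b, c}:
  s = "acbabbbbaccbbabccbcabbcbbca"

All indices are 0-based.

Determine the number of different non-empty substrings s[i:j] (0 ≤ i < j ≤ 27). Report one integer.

328

rank→(start, suffix):
  0 → (26, 'a')
  1 → (3, 'abbbbaccbbabccbcabbcbbca')
  2 → (19, 'abbcbbca')
  3 → (13, 'abccbcabbcbbca')
  4 → (0, 'acbabbbbaccbbabccbcabbcbbca')
  5 → (8, 'accbbabccbcabbcbbca')
  6 → (2, 'babbbbaccbbabccbcabbcbbca')
  7 → (12, 'babccbcabbcbbca')
  8 → (7, 'baccbbabccbcabbcbbca')
  9 → (11, 'bbabccbcabbcbbca')
  10 → (6, 'bbaccbbabccbcabbcbbca')
  11 → (5, 'bbbaccbbabccbcabbcbbca')
  12 → (4, 'bbbbaccbbabccbcabbcbbca')
  13 → (23, 'bbca')
  14 → (20, 'bbcbbca')
  15 → (24, 'bca')
  16 → (17, 'bcabbcbbca')
  17 → (21, 'bcbbca')
  18 → (14, 'bccbcabbcbbca')
  19 → (25, 'ca')
  20 → (18, 'cabbcbbca')
  21 → (1, 'cbabbbbaccbbabccbcabbcbbca')
  22 → (10, 'cbbabccbcabbcbbca')
  23 → (22, 'cbbca')
  24 → (16, 'cbcabbcbbca')
  25 → (9, 'ccbbabccbcabbcbbca')
  26 → (15, 'ccbcabbcbbca')

SA = [26, 3, 19, 13, 0, 8, 2, 12, 7, 11, 6, 5, 4, 23, 20, 24, 17, 21, 14, 25, 18, 1, 10, 22, 16, 9, 15]
[i] adj suffixes → lcp
  [1] 26/3 → 1 ('a')
  [2] 3/19 → 3 ('abb')
  [3] 19/13 → 2 ('ab')
  [4] 13/0 → 1 ('a')
  [5] 0/8 → 2 ('ac')
  [6] 8/2 → 0 ('')
  [7] 2/12 → 3 ('bab')
  [8] 12/7 → 2 ('ba')
  [9] 7/11 → 1 ('b')
  [10] 11/6 → 3 ('bba')
  [11] 6/5 → 2 ('bb')
  [12] 5/4 → 3 ('bbb')
  [13] 4/23 → 2 ('bb')
  [14] 23/20 → 3 ('bbc')
  [15] 20/24 → 1 ('b')
  [16] 24/17 → 3 ('bca')
  [17] 17/21 → 2 ('bc')
  [18] 21/14 → 2 ('bc')
  [19] 14/25 → 0 ('')
  [20] 25/18 → 2 ('ca')
  [21] 18/1 → 1 ('c')
  [22] 1/10 → 2 ('cb')
  [23] 10/22 → 3 ('cbb')
  [24] 22/16 → 2 ('cb')
  [25] 16/9 → 1 ('c')
  [26] 9/15 → 3 ('ccb')

n(n+1)/2 = 27·28/2 = 378
Σ LCP = 0 + 1 + 3 + 2 + 1 + 2 + 0 + 3 + 2 + 1 + 3 + 2 + 3 + 2 + 3 + 1 + 3 + 2 + 2 + 0 + 2 + 1 + 2 + 3 + 2 + 1 + 3 = 50
distinct = 378 − 50 = 328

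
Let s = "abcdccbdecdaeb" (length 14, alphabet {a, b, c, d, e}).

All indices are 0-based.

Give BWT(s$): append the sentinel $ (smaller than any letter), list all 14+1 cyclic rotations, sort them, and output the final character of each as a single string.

b$deaccdebccbad

rank  rotation         last
    0  $abcdccbdecdaeb  b
    1  abcdccbdecdaeb$  $
    2  aeb$abcdccbdecd  d
    3  b$abcdccbdecdae  e
    4  bcdccbdecdaeb$a  a
    5  bdecdaeb$abcdcc  c
    6  cbdecdaeb$abcdc  c
    7  ccbdecdaeb$abcd  d
    8  cdaeb$abcdccbde  e
    9  cdccbdecdaeb$ab  b
   10  daeb$abcdccbdec  c
   11  dccbdecdaeb$abc  c
   12  decdaeb$abcdccb  b
   13  eb$abcdccbdecda  a
   14  ecdaeb$abcdccbd  d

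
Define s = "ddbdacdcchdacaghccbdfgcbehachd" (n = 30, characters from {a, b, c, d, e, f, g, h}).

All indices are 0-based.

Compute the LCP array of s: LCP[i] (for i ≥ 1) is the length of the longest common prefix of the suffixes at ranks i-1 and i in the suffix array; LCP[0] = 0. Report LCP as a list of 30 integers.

[0, 2, 2, 1, 0, 2, 1, 0, 1, 2, 1, 2, 1, 1, 3, 0, 1, 3, 1, 1, 1, 1, 0, 0, 0, 1, 0, 1, 1, 2]

rank | idx | suffix
   0 |  11 | acaghccbdfgcbehachd
   1 |   4 | acdcchdacaghccbdfgcbehachd
   2 |  26 | achd
   3 |  13 | aghccbdfgcbehachd
   4 |   2 | bdacdcchdacaghccbdfgcbehachd
   5 |  18 | bdfgcbehachd
   6 |  23 | behachd
   7 |  12 | caghccbdfgcbehachd
   8 |  17 | cbdfgcbehachd
   9 |  22 | cbehachd
  10 |  16 | ccbdfgcbehachd
  11 |   7 | cchdacaghccbdfgcbehachd
  12 |   5 | cdcchdacaghccbdfgcbehachd
  13 |  27 | chd
  14 |   8 | chdacaghccbdfgcbehachd
  15 |  29 | d
  16 |  10 | dacaghccbdfgcbehachd
  17 |   3 | dacdcchdacaghccbdfgcbehachd
  18 |   1 | dbdacdcchdacaghccbdfgcbehachd
  19 |   6 | dcchdacaghccbdfgcbehachd
  20 |   0 | ddbdacdcchdacaghccbdfgcbehachd
  21 |  19 | dfgcbehachd
  22 |  24 | ehachd
  23 |  20 | fgcbehachd
  24 |  21 | gcbehachd
  25 |  14 | ghccbdfgcbehachd
  26 |  25 | hachd
  27 |  15 | hccbdfgcbehachd
  28 |  28 | hd
  29 |   9 | hdacaghccbdfgcbehachd

SA = [11, 4, 26, 13, 2, 18, 23, 12, 17, 22, 16, 7, 5, 27, 8, 29, 10, 3, 1, 6, 0, 19, 24, 20, 21, 14, 25, 15, 28, 9]
i: (SA[i-1],SA[i]) lcp shared
  1: (11,4) 2 'ac'
  2: (4,26) 2 'ac'
  3: (26,13) 1 'a'
  4: (13,2) 0 ''
  5: (2,18) 2 'bd'
  6: (18,23) 1 'b'
  7: (23,12) 0 ''
  8: (12,17) 1 'c'
  9: (17,22) 2 'cb'
  10: (22,16) 1 'c'
  11: (16,7) 2 'cc'
  12: (7,5) 1 'c'
  13: (5,27) 1 'c'
  14: (27,8) 3 'chd'
  15: (8,29) 0 ''
  16: (29,10) 1 'd'
  17: (10,3) 3 'dac'
  18: (3,1) 1 'd'
  19: (1,6) 1 'd'
  20: (6,0) 1 'd'
  21: (0,19) 1 'd'
  22: (19,24) 0 ''
  23: (24,20) 0 ''
  24: (20,21) 0 ''
  25: (21,14) 1 'g'
  26: (14,25) 0 ''
  27: (25,15) 1 'h'
  28: (15,28) 1 'h'
  29: (28,9) 2 'hd'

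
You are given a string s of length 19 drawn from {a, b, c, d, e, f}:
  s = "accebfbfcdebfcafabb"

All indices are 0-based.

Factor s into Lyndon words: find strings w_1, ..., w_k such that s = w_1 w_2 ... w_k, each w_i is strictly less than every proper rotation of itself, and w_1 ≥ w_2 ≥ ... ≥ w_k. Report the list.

emit factor 1: 'accebfbfcdebfcaf' (i=0, period=16)
emit factor 2: 'abb' (i=16, period=3)

["accebfbfcdebfcaf", "abb"]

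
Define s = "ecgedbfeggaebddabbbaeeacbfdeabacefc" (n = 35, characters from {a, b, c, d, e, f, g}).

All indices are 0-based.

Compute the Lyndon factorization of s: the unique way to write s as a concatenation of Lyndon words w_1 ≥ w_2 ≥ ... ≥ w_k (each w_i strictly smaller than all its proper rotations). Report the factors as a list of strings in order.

emit factor 1: 'e' (i=0, period=1)
emit factor 2: 'cged' (i=1, period=4)
emit factor 3: 'bfegg' (i=5, period=5)
emit factor 4: 'aebdd' (i=10, period=5)
emit factor 5: 'abbbaeeacbfde' (i=15, period=13)
emit factor 6: 'abacefc' (i=28, period=7)

["e", "cged", "bfegg", "aebdd", "abbbaeeacbfde", "abacefc"]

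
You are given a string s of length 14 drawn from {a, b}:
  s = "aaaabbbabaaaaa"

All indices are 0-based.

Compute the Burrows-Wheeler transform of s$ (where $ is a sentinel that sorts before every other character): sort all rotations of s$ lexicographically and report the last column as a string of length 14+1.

aaaaab$aabaabba

rank  rotation         last
    0  $aaaabbbabaaaaa  a
    1  a$aaaabbbabaaaa  a
    2  aa$aaaabbbabaaa  a
    3  aaa$aaaabbbabaa  a
    4  aaaa$aaaabbbaba  a
    5  aaaaa$aaaabbbab  b
    6  aaaabbbabaaaaa$  $
    7  aaabbbabaaaaa$a  a
    8  aabbbabaaaaa$aa  a
    9  abaaaaa$aaaabbb  b
   10  abbbabaaaaa$aaa  a
   11  baaaaa$aaaabbba  a
   12  babaaaaa$aaaabb  b
   13  bbabaaaaa$aaaab  b
   14  bbbabaaaaa$aaaa  a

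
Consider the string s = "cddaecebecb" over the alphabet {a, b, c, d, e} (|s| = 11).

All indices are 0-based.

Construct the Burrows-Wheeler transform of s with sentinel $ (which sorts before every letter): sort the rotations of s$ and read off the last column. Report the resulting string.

rank  rotation      last
    0  $cddaecebecb  b
    1  aecebecb$cdd  d
    2  b$cddaecebec  c
    3  becb$cddaece  e
    4  cb$cddaecebe  e
    5  cddaecebecb$  $
    6  cebecb$cddae  e
    7  daecebecb$cd  d
    8  ddaecebecb$c  c
    9  ebecb$cddaec  c
   10  ecb$cddaeceb  b
   11  ecebecb$cdda  a

bdcee$edccba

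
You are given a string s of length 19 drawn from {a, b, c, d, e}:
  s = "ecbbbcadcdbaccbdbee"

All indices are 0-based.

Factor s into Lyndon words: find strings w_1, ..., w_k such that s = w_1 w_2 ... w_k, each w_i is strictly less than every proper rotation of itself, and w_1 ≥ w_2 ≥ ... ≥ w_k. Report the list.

emit factor 1: 'e' (i=0, period=1)
emit factor 2: 'c' (i=1, period=1)
emit factor 3: 'bbbc' (i=2, period=4)
emit factor 4: 'adcdb' (i=6, period=5)
emit factor 5: 'accbdbee' (i=11, period=8)

["e", "c", "bbbc", "adcdb", "accbdbee"]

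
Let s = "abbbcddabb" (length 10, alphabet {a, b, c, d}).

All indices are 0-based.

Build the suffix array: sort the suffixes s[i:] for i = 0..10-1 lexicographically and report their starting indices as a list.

rank | idx | suffix
   0 |   7 | abb
   1 |   0 | abbbcddabb
   2 |   9 | b
   3 |   8 | bb
   4 |   1 | bbbcddabb
   5 |   2 | bbcddabb
   6 |   3 | bcddabb
   7 |   4 | cddabb
   8 |   6 | dabb
   9 |   5 | ddabb

[7, 0, 9, 8, 1, 2, 3, 4, 6, 5]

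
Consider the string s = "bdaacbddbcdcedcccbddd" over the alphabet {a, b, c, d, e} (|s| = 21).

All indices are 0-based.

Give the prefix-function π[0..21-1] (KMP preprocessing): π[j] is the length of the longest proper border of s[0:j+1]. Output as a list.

π[0] = 0
j=1 s[j]='d': π[1]=0 (border '')
j=2 s[j]='a': π[2]=0 (border '')
j=3 s[j]='a': π[3]=0 (border '')
j=4 s[j]='c': π[4]=0 (border '')
j=5 s[j]='b': π[5]=1 (border 'b')
j=6 s[j]='d': π[6]=2 (border 'bd')
j=7 s[j]='d': k: 2→0; π[7]=0 (border '')
j=8 s[j]='b': π[8]=1 (border 'b')
j=9 s[j]='c': k: 1→0; π[9]=0 (border '')
j=10 s[j]='d': π[10]=0 (border '')
j=11 s[j]='c': π[11]=0 (border '')
j=12 s[j]='e': π[12]=0 (border '')
j=13 s[j]='d': π[13]=0 (border '')
j=14 s[j]='c': π[14]=0 (border '')
j=15 s[j]='c': π[15]=0 (border '')
j=16 s[j]='c': π[16]=0 (border '')
j=17 s[j]='b': π[17]=1 (border 'b')
j=18 s[j]='d': π[18]=2 (border 'bd')
j=19 s[j]='d': k: 2→0; π[19]=0 (border '')
j=20 s[j]='d': π[20]=0 (border '')

[0, 0, 0, 0, 0, 1, 2, 0, 1, 0, 0, 0, 0, 0, 0, 0, 0, 1, 2, 0, 0]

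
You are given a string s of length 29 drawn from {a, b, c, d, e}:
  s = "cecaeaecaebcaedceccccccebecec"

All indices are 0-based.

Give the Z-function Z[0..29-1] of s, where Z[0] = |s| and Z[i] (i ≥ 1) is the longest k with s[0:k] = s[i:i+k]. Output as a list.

Z[0]=29
i=1: i≥r, start 0; Z[1]=0
i=2: i≥r, start 0; Z[2]=1 extend→box=[2,3)
i=3: i≥r, start 0; Z[3]=0
i=4: i≥r, start 0; Z[4]=0
i=5: i≥r, start 0; Z[5]=0
i=6: i≥r, start 0; Z[6]=0
i=7: i≥r, start 0; Z[7]=1 extend→box=[7,8)
i=8: i≥r, start 0; Z[8]=0
i=9: i≥r, start 0; Z[9]=0
i=10: i≥r, start 0; Z[10]=0
i=11: i≥r, start 0; Z[11]=1 extend→box=[11,12)
i=12: i≥r, start 0; Z[12]=0
i=13: i≥r, start 0; Z[13]=0
i=14: i≥r, start 0; Z[14]=0
i=15: i≥r, start 0; Z[15]=3 extend→box=[15,18)
i=16: min(r-i=2, Z[1]=0)=0; Z[16]=0
i=17: min(r-i=1, Z[2]=1)=1; Z[17]=1
i=18: i≥r, start 0; Z[18]=1 extend→box=[18,19)
i=19: i≥r, start 0; Z[19]=1 extend→box=[19,20)
i=20: i≥r, start 0; Z[20]=1 extend→box=[20,21)
i=21: i≥r, start 0; Z[21]=1 extend→box=[21,22)
i=22: i≥r, start 0; Z[22]=2 extend→box=[22,24)
i=23: min(r-i=1, Z[1]=0)=0; Z[23]=0
i=24: i≥r, start 0; Z[24]=0
i=25: i≥r, start 0; Z[25]=0
i=26: i≥r, start 0; Z[26]=3 extend→box=[26,29)
i=27: min(r-i=2, Z[1]=0)=0; Z[27]=0
i=28: min(r-i=1, Z[2]=1)=1; Z[28]=1

[29, 0, 1, 0, 0, 0, 0, 1, 0, 0, 0, 1, 0, 0, 0, 3, 0, 1, 1, 1, 1, 1, 2, 0, 0, 0, 3, 0, 1]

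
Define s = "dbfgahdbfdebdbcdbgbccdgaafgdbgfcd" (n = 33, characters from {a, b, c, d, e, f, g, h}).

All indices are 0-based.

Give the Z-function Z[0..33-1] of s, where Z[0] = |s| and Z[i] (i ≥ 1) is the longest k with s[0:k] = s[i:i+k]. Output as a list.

Z[0]=33
i=1: i≥r, start 0; Z[1]=0
i=2: i≥r, start 0; Z[2]=0
i=3: i≥r, start 0; Z[3]=0
i=4: i≥r, start 0; Z[4]=0
i=5: i≥r, start 0; Z[5]=0
i=6: i≥r, start 0; Z[6]=3 extend→box=[6,9)
i=7: min(r-i=2, Z[1]=0)=0; Z[7]=0
i=8: min(r-i=1, Z[2]=0)=0; Z[8]=0
i=9: i≥r, start 0; Z[9]=1 extend→box=[9,10)
i=10: i≥r, start 0; Z[10]=0
i=11: i≥r, start 0; Z[11]=0
i=12: i≥r, start 0; Z[12]=2 extend→box=[12,14)
i=13: min(r-i=1, Z[1]=0)=0; Z[13]=0
i=14: i≥r, start 0; Z[14]=0
i=15: i≥r, start 0; Z[15]=2 extend→box=[15,17)
i=16: min(r-i=1, Z[1]=0)=0; Z[16]=0
i=17: i≥r, start 0; Z[17]=0
i=18: i≥r, start 0; Z[18]=0
i=19: i≥r, start 0; Z[19]=0
i=20: i≥r, start 0; Z[20]=0
i=21: i≥r, start 0; Z[21]=1 extend→box=[21,22)
i=22: i≥r, start 0; Z[22]=0
i=23: i≥r, start 0; Z[23]=0
i=24: i≥r, start 0; Z[24]=0
i=25: i≥r, start 0; Z[25]=0
i=26: i≥r, start 0; Z[26]=0
i=27: i≥r, start 0; Z[27]=2 extend→box=[27,29)
i=28: min(r-i=1, Z[1]=0)=0; Z[28]=0
i=29: i≥r, start 0; Z[29]=0
i=30: i≥r, start 0; Z[30]=0
i=31: i≥r, start 0; Z[31]=0
i=32: i≥r, start 0; Z[32]=1 extend→box=[32,33)

[33, 0, 0, 0, 0, 0, 3, 0, 0, 1, 0, 0, 2, 0, 0, 2, 0, 0, 0, 0, 0, 1, 0, 0, 0, 0, 0, 2, 0, 0, 0, 0, 1]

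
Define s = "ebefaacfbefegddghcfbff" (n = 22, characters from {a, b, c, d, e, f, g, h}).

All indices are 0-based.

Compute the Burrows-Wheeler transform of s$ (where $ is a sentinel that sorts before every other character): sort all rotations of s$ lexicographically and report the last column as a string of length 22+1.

ffaeffahgd$bbffeccebedg

rank  rotation                 last
    0  $ebefaacfbefegddghcfbff  f
    1  aacfbefegddghcfbff$ebef  f
    2  acfbefegddghcfbff$ebefa  a
    3  befaacfbefegddghcfbff$e  e
    4  befegddghcfbff$ebefaacf  f
    5  bff$ebefaacfbefegddghcf  f
    6  cfbefegddghcfbff$ebefaa  a
    7  cfbff$ebefaacfbefegddgh  h
    8  ddghcfbff$ebefaacfbefeg  g
    9  dghcfbff$ebefaacfbefegd  d
   10  ebefaacfbefegddghcfbff$  $
   11  efaacfbefegddghcfbff$eb  b
   12  efegddghcfbff$ebefaacfb  b
   13  egddghcfbff$ebefaacfbef  f
   14  f$ebefaacfbefegddghcfbf  f
   15  faacfbefegddghcfbff$ebe  e
   16  fbefegddghcfbff$ebefaac  c
   17  fbff$ebefaacfbefegddghc  c
   18  fegddghcfbff$ebefaacfbe  e
   19  ff$ebefaacfbefegddghcfb  b
   20  gddghcfbff$ebefaacfbefe  e
   21  ghcfbff$ebefaacfbefegdd  d
   22  hcfbff$ebefaacfbefegddg  g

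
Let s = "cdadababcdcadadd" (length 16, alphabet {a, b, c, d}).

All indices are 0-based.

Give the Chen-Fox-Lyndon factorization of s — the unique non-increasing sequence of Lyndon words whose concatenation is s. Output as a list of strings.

emit factor 1: 'cd' (i=0, period=2)
emit factor 2: 'ad' (i=2, period=2)
emit factor 3: 'ababcdcadadd' (i=4, period=12)

["cd", "ad", "ababcdcadadd"]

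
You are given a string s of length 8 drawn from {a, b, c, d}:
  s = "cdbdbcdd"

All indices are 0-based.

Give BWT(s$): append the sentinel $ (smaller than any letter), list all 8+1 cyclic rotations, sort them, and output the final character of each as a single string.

rank  rotation   last
    0  $cdbdbcdd  d
    1  bcdd$cdbd  d
    2  bdbcdd$cd  d
    3  cdbdbcdd$  $
    4  cdd$cdbdb  b
    5  d$cdbdbcd  d
    6  dbcdd$cdb  b
    7  dbdbcdd$c  c
    8  dd$cdbdbc  c

ddd$bdbcc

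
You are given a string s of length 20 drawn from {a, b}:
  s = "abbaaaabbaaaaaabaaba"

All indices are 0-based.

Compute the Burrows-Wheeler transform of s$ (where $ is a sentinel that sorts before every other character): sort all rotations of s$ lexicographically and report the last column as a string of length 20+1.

rank  rotation               last
    0  $abbaaaabbaaaaaabaaba  a
    1  a$abbaaaabbaaaaaabaab  b
    2  aaaaaabaaba$abbaaaabb  b
    3  aaaaabaaba$abbaaaabba  a
    4  aaaabaaba$abbaaaabbaa  a
    5  aaaabbaaaaaabaaba$abb  b
    6  aaabaaba$abbaaaabbaaa  a
    7  aaabbaaaaaabaaba$abba  a
    8  aaba$abbaaaabbaaaaaab  b
    9  aabaaba$abbaaaabbaaaa  a
   10  aabbaaaaaabaaba$abbaa  a
   11  aba$abbaaaabbaaaaaaba  a
   12  abaaba$abbaaaabbaaaaa  a
   13  abbaaaaaabaaba$abbaaa  a
   14  abbaaaabbaaaaaabaaba$  $
   15  ba$abbaaaabbaaaaaabaa  a
   16  baaaaaabaaba$abbaaaab  b
   17  baaaabbaaaaaabaaba$ab  b
   18  baaba$abbaaaabbaaaaaa  a
   19  bbaaaaaabaaba$abbaaaa  a
   20  bbaaaabbaaaaaabaaba$a  a

abbaabaabaaaaa$abbaaa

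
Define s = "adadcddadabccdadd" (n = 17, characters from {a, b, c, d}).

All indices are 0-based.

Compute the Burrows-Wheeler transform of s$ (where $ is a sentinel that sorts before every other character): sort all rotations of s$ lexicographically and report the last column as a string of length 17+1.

rank  rotation            last
    0  $adadcddadabccdadd  d
    1  abccdadd$adadcddad  d
    2  adabccdadd$adadcdd  d
    3  adadcddadabccdadd$  $
    4  adcddadabccdadd$ad  d
    5  add$adadcddadabccd  d
    6  bccdadd$adadcddada  a
    7  ccdadd$adadcddadab  b
    8  cdadd$adadcddadabc  c
    9  cddadabccdadd$adad  d
   10  d$adadcddadabccdad  d
   11  dabccdadd$adadcdda  a
   12  dadabccdadd$adadcd  d
   13  dadcddadabccdadd$a  a
   14  dadd$adadcddadabcc  c
   15  dcddadabccdadd$ada  a
   16  dd$adadcddadabccda  a
   17  ddadabccdadd$adadc  c

ddd$ddabcddadacaac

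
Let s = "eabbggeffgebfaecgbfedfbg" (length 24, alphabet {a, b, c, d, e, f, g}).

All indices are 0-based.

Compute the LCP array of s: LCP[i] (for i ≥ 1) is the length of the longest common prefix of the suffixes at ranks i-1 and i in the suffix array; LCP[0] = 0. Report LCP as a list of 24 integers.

sorted suffixes:
  #0 SA[0]=1  'abbggeffgebfaecgbfedfbg'
  #1 SA[1]=13  'aecgbfedfbg'
  #2 SA[2]=2  'bbggeffgebfaecgbfedfbg'
  #3 SA[3]=11  'bfaecgbfedfbg'
  #4 SA[4]=17  'bfedfbg'
  #5 SA[5]=22  'bg'
  #6 SA[6]=3  'bggeffgebfaecgbfedfbg'
  #7 SA[7]=15  'cgbfedfbg'
  #8 SA[8]=20  'dfbg'
  #9 SA[9]=0  'eabbggeffgebfaecgbfedfbg'
  #10 SA[10]=10  'ebfaecgbfedfbg'
  #11 SA[11]=14  'ecgbfedfbg'
  #12 SA[12]=19  'edfbg'
  #13 SA[13]=6  'effgebfaecgbfedfbg'
  #14 SA[14]=12  'faecgbfedfbg'
  #15 SA[15]=21  'fbg'
  #16 SA[16]=18  'fedfbg'
  #17 SA[17]=7  'ffgebfaecgbfedfbg'
  #18 SA[18]=8  'fgebfaecgbfedfbg'
  #19 SA[19]=23  'g'
  #20 SA[20]=16  'gbfedfbg'
  #21 SA[21]=9  'gebfaecgbfedfbg'
  #22 SA[22]=5  'geffgebfaecgbfedfbg'
  #23 SA[23]=4  'ggeffgebfaecgbfedfbg'

SA = [1, 13, 2, 11, 17, 22, 3, 15, 20, 0, 10, 14, 19, 6, 12, 21, 18, 7, 8, 23, 16, 9, 5, 4]
rank  pair      lcp
   1  s[1:],s[13:]  1  'a'
   2  s[13:],s[2:]  0  ''
   3  s[2:],s[11:]  1  'b'
   4  s[11:],s[17:]  2  'bf'
   5  s[17:],s[22:]  1  'b'
   6  s[22:],s[3:]  2  'bg'
   7  s[3:],s[15:]  0  ''
   8  s[15:],s[20:]  0  ''
   9  s[20:],s[0:]  0  ''
  10  s[0:],s[10:]  1  'e'
  11  s[10:],s[14:]  1  'e'
  12  s[14:],s[19:]  1  'e'
  13  s[19:],s[6:]  1  'e'
  14  s[6:],s[12:]  0  ''
  15  s[12:],s[21:]  1  'f'
  16  s[21:],s[18:]  1  'f'
  17  s[18:],s[7:]  1  'f'
  18  s[7:],s[8:]  1  'f'
  19  s[8:],s[23:]  0  ''
  20  s[23:],s[16:]  1  'g'
  21  s[16:],s[9:]  1  'g'
  22  s[9:],s[5:]  2  'ge'
  23  s[5:],s[4:]  1  'g'

[0, 1, 0, 1, 2, 1, 2, 0, 0, 0, 1, 1, 1, 1, 0, 1, 1, 1, 1, 0, 1, 1, 2, 1]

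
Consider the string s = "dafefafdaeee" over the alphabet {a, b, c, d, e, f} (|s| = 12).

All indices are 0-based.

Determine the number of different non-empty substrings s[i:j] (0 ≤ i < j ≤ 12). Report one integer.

rank | idx | suffix
   0 |   8 | aeee
   1 |   5 | afdaeee
   2 |   1 | afefafdaeee
   3 |   7 | daeee
   4 |   0 | dafefafdaeee
   5 |  11 | e
   6 |  10 | ee
   7 |   9 | eee
   8 |   3 | efafdaeee
   9 |   4 | fafdaeee
  10 |   6 | fdaeee
  11 |   2 | fefafdaeee

SA = [8, 5, 1, 7, 0, 11, 10, 9, 3, 4, 6, 2]
rank  pair      lcp
   1  s[8:],s[5:]  1  'a'
   2  s[5:],s[1:]  2  'af'
   3  s[1:],s[7:]  0  ''
   4  s[7:],s[0:]  2  'da'
   5  s[0:],s[11:]  0  ''
   6  s[11:],s[10:]  1  'e'
   7  s[10:],s[9:]  2  'ee'
   8  s[9:],s[3:]  1  'e'
   9  s[3:],s[4:]  0  ''
  10  s[4:],s[6:]  1  'f'
  11  s[6:],s[2:]  1  'f'

n(n+1)/2 = 12·13/2 = 78
Σ LCP = 0 + 1 + 2 + 0 + 2 + 0 + 1 + 2 + 1 + 0 + 1 + 1 = 11
distinct = 78 − 11 = 67

67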